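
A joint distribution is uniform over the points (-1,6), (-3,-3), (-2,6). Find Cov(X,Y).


E[X]=-2, E[Y]=3, E[XY]=-3
Cov(X,Y) = E[XY] - E[X]E[Y] = -3 + 2*3 = 3

3


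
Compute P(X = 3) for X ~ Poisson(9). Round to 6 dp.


P(X=3) = e^(-9) * 9^3 / 3!
≈ 0.0001234098041 * 729 / 6
≈ 0.014994

0.014994


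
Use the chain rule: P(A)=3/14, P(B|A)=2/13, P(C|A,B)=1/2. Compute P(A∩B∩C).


P(A∩B∩C) = P(A) * P(B|A) * P(C|A∩B)
= 3/14 * 2/13 * 1/2
= 3/91 * 1/2 = 3/182

3/182


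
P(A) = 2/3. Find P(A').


P(A') = 1 - P(A) = 1 - 2/3 = 1/3

1/3


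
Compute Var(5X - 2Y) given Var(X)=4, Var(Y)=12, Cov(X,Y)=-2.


Var(5X - 2Y) = 5^2*Var(X) + (-2)^2*Var(Y) + 2*5*(-2)*Cov(X,Y)
= 25*4 + 4*12 - 20*(-2)
= 100 + 48 + 40 = 188

188


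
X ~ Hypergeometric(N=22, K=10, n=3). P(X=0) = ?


P(X=0) = C(10,0)*C(12,3) / C(22,3)
= 1*220 / 1540
= 220/1540 = 1/7

1/7


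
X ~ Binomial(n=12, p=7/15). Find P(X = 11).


P(X=11) = C(12,11) * p^11 * (1-p)^1
= 12 * 1977326743/8649755859375 * 8/15
= 63274455776/43248779296875

63274455776/43248779296875


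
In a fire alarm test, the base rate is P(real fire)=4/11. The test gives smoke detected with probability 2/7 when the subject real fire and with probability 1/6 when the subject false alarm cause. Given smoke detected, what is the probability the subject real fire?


P(A) = P(A|B)P(B) + P(A|B')P(B') = 2/7*4/11 + 1/6*7/11 = 97/462
P(B|A) = P(A|B)P(B)/P(A) = (8/77)/(97/462) = 48/97

48/97


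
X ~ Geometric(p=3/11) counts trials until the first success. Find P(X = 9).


P(X=9) = (1-p)^8 * p = (8/11)^8 * 3/11
= 16777216/214358881 * 3/11 = 50331648/2357947691

50331648/2357947691


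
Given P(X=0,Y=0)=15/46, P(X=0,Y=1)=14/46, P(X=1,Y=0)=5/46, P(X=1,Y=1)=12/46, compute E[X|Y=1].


P(Y=1) = 26/46
E[X|Y=1] = (0*14 + 1*12)/26 = 12/26 = 6/13

6/13


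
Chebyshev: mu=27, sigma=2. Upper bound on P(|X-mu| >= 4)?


k = 4/2 = 2
Chebyshev: P(|X-mu| >= k*sigma) <= 1/k^2 = 1/2^2 = 1/4

1/4


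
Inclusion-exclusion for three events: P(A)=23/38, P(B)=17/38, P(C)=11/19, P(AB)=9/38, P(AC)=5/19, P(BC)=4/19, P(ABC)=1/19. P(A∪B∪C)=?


P(A∪B∪C) = P(A)+P(B)+P(C) - P(AB)-P(AC)-P(BC) + P(ABC)
= 23/38+17/38+11/19 - 9/38-5/19-4/19 + 1/19
= 37/38

37/38


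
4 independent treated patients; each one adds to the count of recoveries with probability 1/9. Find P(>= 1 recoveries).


P(at least one) = 1 - P(none)
P(none) = (1 - 1/9)^4 = (8/9)^4 = 4096/6561
P(at least one) = 1 - 4096/6561 = 2465/6561

2465/6561


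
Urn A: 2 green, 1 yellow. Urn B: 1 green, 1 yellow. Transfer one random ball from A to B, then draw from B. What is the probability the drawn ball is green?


P(transfer green) = 2/3; P(transfer yellow) = 1/3
If green transferred: Urn II has 2 green of 3, so P(green|green moved) = 2/3
If yellow transferred: Urn II has 1 green of 3, so P(green|yellow moved) = 1/3
By total probability: P(green) = 2/3*2/3 + 1/3*1/3 = 5/9

5/9


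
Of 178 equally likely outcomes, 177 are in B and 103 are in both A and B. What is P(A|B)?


P(A|B) = P(A∩B)/P(B) = (103/178)/(177/178) = 103/177

103/177


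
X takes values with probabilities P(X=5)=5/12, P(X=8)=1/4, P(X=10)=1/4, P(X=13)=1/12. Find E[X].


E[X] = sum(x * P(x))
= 5*5/12 + 8*1/4 + 10*1/4 + 13*1/12
= 23/3

23/3


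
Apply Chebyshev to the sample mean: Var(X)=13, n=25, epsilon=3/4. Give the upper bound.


Var(Xbar) = Var(X)/n = 13/25
Chebyshev: P(|Xbar-mu| >= 3/4) <= Var(Xbar)/(3/4)^2 = (13/25)/(9/16) = 208/225

208/225


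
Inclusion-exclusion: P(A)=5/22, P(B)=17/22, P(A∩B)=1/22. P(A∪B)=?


P(A∪B) = P(A) + P(B) - P(A∩B)
= 5/22 + 17/22 - 1/22 = 21/22

21/22


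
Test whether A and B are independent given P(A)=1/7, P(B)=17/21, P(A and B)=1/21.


P(A)*P(B) = 1/7*17/21 = 17/147
P(A∩B) = 1/21 != 17/147, so not independent

No, A and B are not independent


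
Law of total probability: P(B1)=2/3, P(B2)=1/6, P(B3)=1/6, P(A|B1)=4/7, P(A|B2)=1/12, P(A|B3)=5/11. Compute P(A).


P(A) = P(A|B1)P(B1) + P(A|B2)P(B2) + P(A|B3)P(B3)
= 4/7*2/3 + 1/12*1/6 + 5/11*1/6
= 8/21 + 1/72 + 5/66 = 2609/5544

2609/5544


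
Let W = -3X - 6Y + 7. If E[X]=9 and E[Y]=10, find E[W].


E[-3X - 6Y + 7] = -3*E[X] - 6*E[Y] + 7
= (-3)*(9) + (-6)*(10) + (7)
= -27 - 60 + 7 = -80

-80


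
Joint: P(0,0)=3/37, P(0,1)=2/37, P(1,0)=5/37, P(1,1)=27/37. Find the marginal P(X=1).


P(X=1) = P(1,0)+P(1,1) = 5/37 + 27/37 = 32/37

32/37


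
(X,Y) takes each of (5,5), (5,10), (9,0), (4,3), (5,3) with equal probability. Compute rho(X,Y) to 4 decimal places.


Cov(X,Y) = -3.1200, Var(X) = 3.0400, Var(Y) = 10.9600
rho = Cov/(sqrt(VarX)*sqrt(VarY)) = -0.5405

-0.5405


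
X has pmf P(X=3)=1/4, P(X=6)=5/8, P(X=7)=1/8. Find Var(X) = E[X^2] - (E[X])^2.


E[X] = 43/8, E[X^2] = 247/8
Var(X) = E[X^2] - (E[X])^2 = 247/8 - (43/8)^2 = 127/64

127/64


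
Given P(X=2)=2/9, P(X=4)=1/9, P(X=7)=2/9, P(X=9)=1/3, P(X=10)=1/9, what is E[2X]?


E[2X] = sum(g(x)*P(x))
= 4*2/9 + 8*1/9 + 14*2/9 + 18*1/3 + 20*1/9
= 118/9

118/9


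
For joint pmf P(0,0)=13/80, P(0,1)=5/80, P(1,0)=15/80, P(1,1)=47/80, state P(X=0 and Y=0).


Read from table: P(X=0, Y=0) = 13/80

13/80


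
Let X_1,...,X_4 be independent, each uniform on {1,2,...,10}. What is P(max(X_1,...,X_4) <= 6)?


P(max <= 6) = P(all X_i <= 6) = (P(X_1 <= 6))^4
= (6/10)^4 = (3/5)^4 = 81/625

81/625


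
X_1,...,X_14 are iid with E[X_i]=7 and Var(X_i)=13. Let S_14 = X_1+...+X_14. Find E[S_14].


E[S_n] = n*E[X_1] = 14*7 = 98

98


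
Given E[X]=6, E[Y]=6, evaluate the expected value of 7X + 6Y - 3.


E[7X + 6Y - 3] = 7*E[X] + 6*E[Y] - 3
= (7)*(6) + (6)*(6) + (-3)
= 42 + 36 - 3 = 75

75


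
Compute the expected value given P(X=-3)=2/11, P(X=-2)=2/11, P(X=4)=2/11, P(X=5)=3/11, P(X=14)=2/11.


E[X] = sum(x * P(x))
= -3*2/11 - 2*2/11 + 4*2/11 + 5*3/11 + 14*2/11
= 41/11

41/11


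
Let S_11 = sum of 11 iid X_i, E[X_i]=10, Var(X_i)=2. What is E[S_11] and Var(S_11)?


E[S_n] = n*mu = 11*10 = 110
Var(S_n) = n*sigma^2 = 11*2 = 22

E[S_11]=110, Var(S_11)=22


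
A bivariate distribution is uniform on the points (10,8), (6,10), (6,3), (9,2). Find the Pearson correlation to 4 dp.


Cov(X,Y) = -0.5625, Var(X) = 3.1875, Var(Y) = 11.1875
rho = Cov/(sqrt(VarX)*sqrt(VarY)) = -0.0942

-0.0942


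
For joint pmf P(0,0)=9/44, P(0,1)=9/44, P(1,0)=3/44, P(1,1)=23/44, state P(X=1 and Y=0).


Read from table: P(X=1, Y=0) = 3/44

3/44


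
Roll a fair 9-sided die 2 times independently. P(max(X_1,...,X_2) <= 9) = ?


P(max <= 9) = P(all X_i <= 9) = (P(X_1 <= 9))^2
= (9/9)^2 = 1^2 = 1

1


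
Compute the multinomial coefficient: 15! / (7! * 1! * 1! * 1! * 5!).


15! = 1307674368000
Denominator: 7!=5040 * 1!=1 * 1!=1 * 1!=1 * 5!=120
Coefficient = 1307674368000 / 604800 = 2162160

2162160


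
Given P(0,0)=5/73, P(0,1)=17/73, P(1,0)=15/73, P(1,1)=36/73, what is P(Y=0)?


P(Y=0) = P(0,0)+P(1,0) = 5/73 + 15/73 = 20/73

20/73


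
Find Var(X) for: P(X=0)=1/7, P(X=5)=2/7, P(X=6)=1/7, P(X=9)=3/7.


E[X] = 43/7, E[X^2] = 47
Var(X) = E[X^2] - (E[X])^2 = 47 - (43/7)^2 = 454/49

454/49


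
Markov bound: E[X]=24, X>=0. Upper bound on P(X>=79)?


Markov: P(X >= a) <= E[X]/a
P(X >= 79) <= 24/79

24/79


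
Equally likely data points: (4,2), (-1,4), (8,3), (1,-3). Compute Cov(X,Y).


E[X]=3, E[Y]=3/2, E[XY]=25/4
Cov(X,Y) = E[XY] - E[X]E[Y] = 25/4 - 3*3/2 = 7/4

7/4


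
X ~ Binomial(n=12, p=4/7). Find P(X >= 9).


P(X>=9) = P(X=9) + P(X=10) + P(X=11) + P(X=12)
= 1557135360/13841287201 + 622854144/13841287201 + 150994944/13841287201 + 16777216/13841287201
= 2347761664/13841287201

2347761664/13841287201


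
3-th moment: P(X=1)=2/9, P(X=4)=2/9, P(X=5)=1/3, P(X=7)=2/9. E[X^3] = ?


E[X^3] = sum(x^3 * P(x))
= 1*2/9 + 64*2/9 + 125*1/3 + 343*2/9
= 397/3

397/3


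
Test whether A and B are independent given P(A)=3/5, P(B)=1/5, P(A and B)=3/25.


P(A)*P(B) = 3/5*1/5 = 3/25
P(A∩B) = 3/25, which equals P(A)P(B), so independent

Yes, A and B are independent


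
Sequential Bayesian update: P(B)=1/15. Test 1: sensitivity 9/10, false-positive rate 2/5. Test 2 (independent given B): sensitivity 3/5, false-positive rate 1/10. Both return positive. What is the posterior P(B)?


After test 1: P(+) = 9/10*1/15 + 2/5*14/15 = 13/30
P(B|+) = (3/50)/(13/30) = 9/65
After test 2 (use post1 as new prior): P(+) = 3/5*9/65 + 1/10*56/65 = 11/65
P(B|+,+) = (27/325)/(11/65) = 27/55

27/55


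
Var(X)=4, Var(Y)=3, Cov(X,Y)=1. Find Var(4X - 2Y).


Var(4X - 2Y) = 4^2*Var(X) + (-2)^2*Var(Y) + 2*4*(-2)*Cov(X,Y)
= 16*4 + 4*3 - 16*1
= 64 + 12 - 16 = 60

60


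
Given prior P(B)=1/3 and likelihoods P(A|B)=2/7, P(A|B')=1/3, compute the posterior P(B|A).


P(A) = P(A|B)P(B) + P(A|B')P(B') = 2/7*1/3 + 1/3*2/3 = 20/63
P(B|A) = P(A|B)P(B)/P(A) = (2/21)/(20/63) = 3/10

3/10


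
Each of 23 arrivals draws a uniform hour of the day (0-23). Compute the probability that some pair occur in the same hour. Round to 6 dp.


P(all different) = prod((24-i)/24 for i=0..22) = 0.000000
P(at least one match) = 1 - 0.000000 = 1.000000

1.000000


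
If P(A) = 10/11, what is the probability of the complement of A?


P(A') = 1 - P(A) = 1 - 10/11 = 1/11

1/11


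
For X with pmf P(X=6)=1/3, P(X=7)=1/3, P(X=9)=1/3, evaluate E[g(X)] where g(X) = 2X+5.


E[2X+5] = sum(g(x)*P(x))
= 17*1/3 + 19*1/3 + 23*1/3
= 59/3

59/3


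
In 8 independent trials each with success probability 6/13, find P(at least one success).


P(at least one) = 1 - P(none)
P(none) = (1 - 6/13)^8 = (7/13)^8 = 5764801/815730721
P(at least one) = 1 - 5764801/815730721 = 809965920/815730721

809965920/815730721


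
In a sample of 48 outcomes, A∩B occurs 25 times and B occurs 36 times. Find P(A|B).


P(A|B) = P(A∩B)/P(B) = (25/48)/(36/48) = 25/36

25/36


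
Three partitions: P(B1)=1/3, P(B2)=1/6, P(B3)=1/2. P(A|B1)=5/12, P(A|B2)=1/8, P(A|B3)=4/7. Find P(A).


P(A) = P(A|B1)P(B1) + P(A|B2)P(B2) + P(A|B3)P(B3)
= 5/12*1/3 + 1/8*1/6 + 4/7*1/2
= 5/36 + 1/48 + 2/7 = 449/1008

449/1008


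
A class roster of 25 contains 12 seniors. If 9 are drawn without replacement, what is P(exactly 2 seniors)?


P(X=2) = C(12,2)*C(13,7) / C(25,9)
= 66*1716 / 2042975
= 113256/2042975 = 10296/185725

10296/185725


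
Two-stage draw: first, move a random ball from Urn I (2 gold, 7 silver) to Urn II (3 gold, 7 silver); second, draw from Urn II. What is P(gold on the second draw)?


P(transfer gold) = 2/9; P(transfer silver) = 7/9
If gold transferred: Urn II has 4 gold of 11, so P(gold|gold moved) = 4/11
If silver transferred: Urn II has 3 gold of 11, so P(gold|silver moved) = 3/11
By total probability: P(gold) = 2/9*4/11 + 7/9*3/11 = 29/99

29/99


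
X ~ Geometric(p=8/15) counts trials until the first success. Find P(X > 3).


P(X > 3) = P(first 3 trials all fail) = (1-p)^3 = (7/15)^3 = 343/3375

343/3375


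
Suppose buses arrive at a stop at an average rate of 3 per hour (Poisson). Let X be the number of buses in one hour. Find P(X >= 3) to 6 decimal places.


P(X>=3) = 1 - P(X<=2) = 1 - (e^(-3)*3^0/0! + e^(-3)*3^1/1! + e^(-3)*3^2/2!)
≈ 1 - (0.0497870684 + 0.1493612051 + 0.2240418077)
= 1 - 0.4231900812 = 0.5768099188
≈ 0.576810

0.576810


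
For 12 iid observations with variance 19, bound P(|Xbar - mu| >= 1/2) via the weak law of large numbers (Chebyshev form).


Var(Xbar) = Var(X)/n = 19/12
Chebyshev: P(|Xbar-mu| >= 1/2) <= Var(Xbar)/(1/2)^2 = (19/12)/(1/4) = 19/3
Bound exceeds 1, so trivial bound: 1

1


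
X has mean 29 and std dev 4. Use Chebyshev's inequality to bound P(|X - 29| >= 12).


k = 12/4 = 3
Chebyshev: P(|X-mu| >= k*sigma) <= 1/k^2 = 1/3^2 = 1/9

1/9


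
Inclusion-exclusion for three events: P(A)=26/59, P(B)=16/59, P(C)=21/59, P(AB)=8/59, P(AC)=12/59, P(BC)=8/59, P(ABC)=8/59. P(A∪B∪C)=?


P(A∪B∪C) = P(A)+P(B)+P(C) - P(AB)-P(AC)-P(BC) + P(ABC)
= 26/59+16/59+21/59 - 8/59-12/59-8/59 + 8/59
= 43/59

43/59


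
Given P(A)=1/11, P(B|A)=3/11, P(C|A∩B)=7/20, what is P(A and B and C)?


P(A∩B∩C) = P(A) * P(B|A) * P(C|A∩B)
= 1/11 * 3/11 * 7/20
= 3/121 * 7/20 = 21/2420

21/2420


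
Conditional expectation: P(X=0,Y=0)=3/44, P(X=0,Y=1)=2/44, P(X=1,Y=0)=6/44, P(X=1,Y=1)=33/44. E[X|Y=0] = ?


P(Y=0) = 9/44
E[X|Y=0] = (0*3 + 1*6)/9 = 6/9 = 2/3

2/3


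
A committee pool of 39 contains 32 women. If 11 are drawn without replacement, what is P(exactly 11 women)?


P(X=11) = C(32,11)*C(7,0) / C(39,11)
= 129024480*1 / 1676056044
= 129024480/1676056044 = 920/11951

920/11951


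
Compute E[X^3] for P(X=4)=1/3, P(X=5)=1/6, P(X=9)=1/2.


E[X^3] = sum(g(x)*P(x))
= 64*1/3 + 125*1/6 + 729*1/2
= 1220/3

1220/3


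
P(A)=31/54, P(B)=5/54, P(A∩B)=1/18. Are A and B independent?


P(A)*P(B) = 31/54*5/54 = 155/2916
P(A∩B) = 1/18 != 155/2916, so not independent

No, A and B are not independent


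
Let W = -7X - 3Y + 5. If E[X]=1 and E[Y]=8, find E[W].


E[-7X - 3Y + 5] = -7*E[X] - 3*E[Y] + 5
= (-7)*(1) + (-3)*(8) + (5)
= -7 - 24 + 5 = -26

-26


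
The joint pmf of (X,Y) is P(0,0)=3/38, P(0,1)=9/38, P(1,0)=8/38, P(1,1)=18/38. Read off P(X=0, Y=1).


Read from table: P(X=0, Y=1) = 9/38

9/38


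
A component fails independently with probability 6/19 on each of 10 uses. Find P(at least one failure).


P(at least one) = 1 - P(none)
P(none) = (1 - 6/19)^10 = (13/19)^10 = 137858491849/6131066257801
P(at least one) = 1 - 137858491849/6131066257801 = 5993207765952/6131066257801

5993207765952/6131066257801


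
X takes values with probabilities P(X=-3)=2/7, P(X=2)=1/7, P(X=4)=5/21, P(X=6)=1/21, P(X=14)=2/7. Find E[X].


E[X] = sum(x * P(x))
= -3*2/7 + 2*1/7 + 4*5/21 + 6*1/21 + 14*2/7
= 14/3

14/3


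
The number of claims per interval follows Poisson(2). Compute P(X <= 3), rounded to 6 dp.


P(X<=3) = e^(-2)*2^0/0! + e^(-2)*2^1/1! + e^(-2)*2^2/2! + e^(-2)*2^3/3!
≈ 0.1353352832 + 0.2706705665 + 0.2706705665 + 0.1804470443
= 0.8571234605
≈ 0.857123

0.857123


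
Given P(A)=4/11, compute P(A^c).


P(A') = 1 - P(A) = 1 - 4/11 = 7/11

7/11


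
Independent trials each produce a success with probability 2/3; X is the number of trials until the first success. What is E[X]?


For geometric (trials until first success), E[X] = 1/p = 1/(2/3) = 3/2

3/2


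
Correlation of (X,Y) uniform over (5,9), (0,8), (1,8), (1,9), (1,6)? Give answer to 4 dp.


Cov(X,Y) = 0.8000, Var(X) = 3.0400, Var(Y) = 1.2000
rho = Cov/(sqrt(VarX)*sqrt(VarY)) = 0.4189

0.4189


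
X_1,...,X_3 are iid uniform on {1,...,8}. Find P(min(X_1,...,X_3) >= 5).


P(min >= 5) = P(all X_i >= 5) = (P(X_1 >= 5))^3
= (4/8)^3 = (1/2)^3 = 1/8

1/8


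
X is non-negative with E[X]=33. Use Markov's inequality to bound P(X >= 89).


Markov: P(X >= a) <= E[X]/a
P(X >= 89) <= 33/89

33/89


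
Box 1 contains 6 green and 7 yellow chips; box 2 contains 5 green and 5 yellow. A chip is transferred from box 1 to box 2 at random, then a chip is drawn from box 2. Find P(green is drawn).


P(transfer green) = 6/13; P(transfer yellow) = 7/13
If green transferred: Urn II has 6 green of 11, so P(green|green moved) = 6/11
If yellow transferred: Urn II has 5 green of 11, so P(green|yellow moved) = 5/11
By total probability: P(green) = 6/13*6/11 + 7/13*5/11 = 71/143

71/143


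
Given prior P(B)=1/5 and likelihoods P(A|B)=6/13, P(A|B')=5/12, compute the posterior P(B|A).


P(A) = P(A|B)P(B) + P(A|B')P(B') = 6/13*1/5 + 5/12*4/5 = 83/195
P(B|A) = P(A|B)P(B)/P(A) = (6/65)/(83/195) = 18/83

18/83


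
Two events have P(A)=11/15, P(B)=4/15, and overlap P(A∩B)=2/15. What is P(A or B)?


P(A∪B) = P(A) + P(B) - P(A∩B)
= 11/15 + 4/15 - 2/15 = 13/15

13/15


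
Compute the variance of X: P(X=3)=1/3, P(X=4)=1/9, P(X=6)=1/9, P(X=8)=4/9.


E[X] = 17/3, E[X^2] = 335/9
Var(X) = E[X^2] - (E[X])^2 = 335/9 - (17/3)^2 = 46/9

46/9


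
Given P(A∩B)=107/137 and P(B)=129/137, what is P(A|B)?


P(A|B) = P(A∩B)/P(B) = (107/137)/(129/137) = 107/129

107/129


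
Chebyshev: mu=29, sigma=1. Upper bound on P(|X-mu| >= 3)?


k = 3/1 = 3
Chebyshev: P(|X-mu| >= k*sigma) <= 1/k^2 = 1/3^2 = 1/9

1/9


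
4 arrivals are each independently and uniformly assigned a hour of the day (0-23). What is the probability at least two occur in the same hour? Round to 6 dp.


P(all different) = prod((24-i)/24 for i=0..3) = 0.768663
P(at least one match) = 1 - 0.768663 = 0.231337

0.231337


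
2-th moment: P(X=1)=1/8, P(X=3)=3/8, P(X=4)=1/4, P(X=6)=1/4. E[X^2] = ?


E[X^2] = sum(x^2 * P(x))
= 1*1/8 + 9*3/8 + 16*1/4 + 36*1/4
= 33/2

33/2


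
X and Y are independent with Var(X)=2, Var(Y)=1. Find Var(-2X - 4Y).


Independence => Cov(X,Y)=0
Var(-2X - 4Y) = (-2)^2*Var(X) + (-4)^2*Var(Y)
= 4*2 + 16*1 = 24

24


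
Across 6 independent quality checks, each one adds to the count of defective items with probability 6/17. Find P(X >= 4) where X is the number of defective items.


P(X>=4) = P(X=4) + P(X=5) + P(X=6)
= 2352240/24137569 + 513216/24137569 + 46656/24137569
= 2912112/24137569

2912112/24137569


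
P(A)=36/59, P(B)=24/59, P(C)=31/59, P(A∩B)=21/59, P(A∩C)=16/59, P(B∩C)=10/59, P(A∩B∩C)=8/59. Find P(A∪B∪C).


P(A∪B∪C) = P(A)+P(B)+P(C) - P(AB)-P(AC)-P(BC) + P(ABC)
= 36/59+24/59+31/59 - 21/59-16/59-10/59 + 8/59
= 52/59

52/59


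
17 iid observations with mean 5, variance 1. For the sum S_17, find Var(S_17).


By independence, Var(S_n) = n*Var(X_1) = 17*1 = 17

17


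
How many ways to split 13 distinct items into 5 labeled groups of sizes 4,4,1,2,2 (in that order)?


13! = 6227020800
Denominator: 4!=24 * 4!=24 * 1!=1 * 2!=2 * 2!=2
Coefficient = 6227020800 / 2304 = 2702700

2702700


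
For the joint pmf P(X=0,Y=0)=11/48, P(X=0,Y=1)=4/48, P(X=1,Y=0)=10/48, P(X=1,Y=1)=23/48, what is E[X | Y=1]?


P(Y=1) = 27/48
E[X|Y=1] = (0*4 + 1*23)/27 = 23/27

23/27


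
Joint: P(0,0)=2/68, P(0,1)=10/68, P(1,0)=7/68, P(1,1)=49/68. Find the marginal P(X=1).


P(X=1) = P(1,0)+P(1,1) = 7/68 + 49/68 = 56/68 = 14/17

14/17


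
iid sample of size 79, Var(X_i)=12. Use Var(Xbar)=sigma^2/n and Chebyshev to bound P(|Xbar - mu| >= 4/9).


Var(Xbar) = Var(X)/n = 12/79
Chebyshev: P(|Xbar-mu| >= 4/9) <= Var(Xbar)/(4/9)^2 = (12/79)/(16/81) = 243/316

243/316


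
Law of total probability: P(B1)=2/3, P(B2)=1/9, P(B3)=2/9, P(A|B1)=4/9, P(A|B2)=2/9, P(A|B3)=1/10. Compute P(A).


P(A) = P(A|B1)P(B1) + P(A|B2)P(B2) + P(A|B3)P(B3)
= 4/9*2/3 + 2/9*1/9 + 1/10*2/9
= 8/27 + 2/81 + 1/45 = 139/405

139/405


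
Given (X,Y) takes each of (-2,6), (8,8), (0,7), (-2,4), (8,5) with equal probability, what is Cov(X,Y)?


E[X]=12/5, E[Y]=6, E[XY]=84/5
Cov(X,Y) = E[XY] - E[X]E[Y] = 84/5 - 12/5*6 = 12/5

12/5


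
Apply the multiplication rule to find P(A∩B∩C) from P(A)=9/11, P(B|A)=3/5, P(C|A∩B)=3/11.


P(A∩B∩C) = P(A) * P(B|A) * P(C|A∩B)
= 9/11 * 3/5 * 3/11
= 27/55 * 3/11 = 81/605

81/605


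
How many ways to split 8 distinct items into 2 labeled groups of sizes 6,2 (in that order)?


8! = 40320
Denominator: 6!=720 * 2!=2
Coefficient = 40320 / 1440 = 28

28


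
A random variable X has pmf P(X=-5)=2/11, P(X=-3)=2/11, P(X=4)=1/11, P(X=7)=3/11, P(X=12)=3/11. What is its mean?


E[X] = sum(x * P(x))
= -5*2/11 - 3*2/11 + 4*1/11 + 7*3/11 + 12*3/11
= 45/11

45/11


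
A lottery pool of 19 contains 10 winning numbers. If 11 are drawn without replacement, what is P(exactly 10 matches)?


P(X=10) = C(10,10)*C(9,1) / C(19,11)
= 1*9 / 75582
= 9/75582 = 1/8398

1/8398


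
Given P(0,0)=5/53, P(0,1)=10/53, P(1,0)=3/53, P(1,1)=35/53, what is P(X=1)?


P(X=1) = P(1,0)+P(1,1) = 3/53 + 35/53 = 38/53

38/53


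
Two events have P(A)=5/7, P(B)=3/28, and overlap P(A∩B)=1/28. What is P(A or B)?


P(A∪B) = P(A) + P(B) - P(A∩B)
= 5/7 + 3/28 - 1/28 = 11/14

11/14


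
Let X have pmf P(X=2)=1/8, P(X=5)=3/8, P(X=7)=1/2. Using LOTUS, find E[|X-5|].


E[|X-5|] = sum(g(x)*P(x))
= 3*1/8 + 0*3/8 + 2*1/2
= 11/8

11/8


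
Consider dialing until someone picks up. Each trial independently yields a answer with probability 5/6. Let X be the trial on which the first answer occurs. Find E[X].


For geometric (trials until first success), E[X] = 1/p = 1/(5/6) = 6/5

6/5


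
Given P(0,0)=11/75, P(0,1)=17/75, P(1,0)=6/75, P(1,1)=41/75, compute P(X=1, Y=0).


Read from table: P(X=1, Y=0) = 6/75 = 2/25

2/25


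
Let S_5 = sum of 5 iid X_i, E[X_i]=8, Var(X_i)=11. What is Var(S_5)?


By independence, Var(S_n) = n*Var(X_1) = 5*11 = 55

55


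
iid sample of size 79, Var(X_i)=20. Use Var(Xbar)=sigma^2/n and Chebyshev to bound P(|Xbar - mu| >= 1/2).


Var(Xbar) = Var(X)/n = 20/79
Chebyshev: P(|Xbar-mu| >= 1/2) <= Var(Xbar)/(1/2)^2 = (20/79)/(1/4) = 80/79
Bound exceeds 1, so trivial bound: 1

1


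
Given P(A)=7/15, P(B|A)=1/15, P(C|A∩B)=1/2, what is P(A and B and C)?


P(A∩B∩C) = P(A) * P(B|A) * P(C|A∩B)
= 7/15 * 1/15 * 1/2
= 7/225 * 1/2 = 7/450

7/450


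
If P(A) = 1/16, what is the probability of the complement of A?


P(A') = 1 - P(A) = 1 - 1/16 = 15/16

15/16


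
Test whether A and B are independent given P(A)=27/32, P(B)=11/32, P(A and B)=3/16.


P(A)*P(B) = 27/32*11/32 = 297/1024
P(A∩B) = 3/16 != 297/1024, so not independent

No, A and B are not independent


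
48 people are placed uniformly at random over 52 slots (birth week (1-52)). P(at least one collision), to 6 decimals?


P(all different) = prod((52-i)/52 for i=0..47) = 0.000000
P(at least one match) = 1 - 0.000000 = 1.000000

1.000000


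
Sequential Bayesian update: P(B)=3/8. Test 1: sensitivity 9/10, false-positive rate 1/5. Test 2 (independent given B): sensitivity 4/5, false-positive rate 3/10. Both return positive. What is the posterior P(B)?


After test 1: P(+) = 9/10*3/8 + 1/5*5/8 = 37/80
P(B|+) = (27/80)/(37/80) = 27/37
After test 2 (use post1 as new prior): P(+) = 4/5*27/37 + 3/10*10/37 = 123/185
P(B|+,+) = (108/185)/(123/185) = 36/41

36/41


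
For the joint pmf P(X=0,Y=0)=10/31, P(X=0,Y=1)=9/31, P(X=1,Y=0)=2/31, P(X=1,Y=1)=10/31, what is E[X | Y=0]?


P(Y=0) = 12/31
E[X|Y=0] = (0*10 + 1*2)/12 = 2/12 = 1/6

1/6


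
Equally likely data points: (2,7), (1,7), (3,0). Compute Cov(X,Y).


E[X]=2, E[Y]=14/3, E[XY]=7
Cov(X,Y) = E[XY] - E[X]E[Y] = 7 - 2*14/3 = -7/3

-7/3


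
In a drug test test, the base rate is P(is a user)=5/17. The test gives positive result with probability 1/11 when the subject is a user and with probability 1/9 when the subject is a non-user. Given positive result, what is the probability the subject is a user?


P(A) = P(A|B)P(B) + P(A|B')P(B') = 1/11*5/17 + 1/9*12/17 = 59/561
P(B|A) = P(A|B)P(B)/P(A) = (5/187)/(59/561) = 15/59

15/59


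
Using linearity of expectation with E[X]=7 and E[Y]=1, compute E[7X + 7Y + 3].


E[7X + 7Y + 3] = 7*E[X] + 7*E[Y] + 3
= (7)*(7) + (7)*(1) + (3)
= 49 + 7 + 3 = 59

59


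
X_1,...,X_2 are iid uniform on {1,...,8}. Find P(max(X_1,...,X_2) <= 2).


P(max <= 2) = P(all X_i <= 2) = (P(X_1 <= 2))^2
= (2/8)^2 = (1/4)^2 = 1/16

1/16


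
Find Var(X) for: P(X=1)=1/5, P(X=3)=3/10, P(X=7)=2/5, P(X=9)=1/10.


E[X] = 24/5, E[X^2] = 153/5
Var(X) = E[X^2] - (E[X])^2 = 153/5 - (24/5)^2 = 189/25

189/25


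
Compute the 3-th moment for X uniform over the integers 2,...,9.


E[X^3] = (1/8) * sum(x^3 for x=2..9)
= 2024/8 = 253

253


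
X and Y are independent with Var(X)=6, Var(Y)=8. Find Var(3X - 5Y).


Independence => Cov(X,Y)=0
Var(3X - 5Y) = 3^2*Var(X) + (-5)^2*Var(Y)
= 9*6 + 25*8 = 254

254


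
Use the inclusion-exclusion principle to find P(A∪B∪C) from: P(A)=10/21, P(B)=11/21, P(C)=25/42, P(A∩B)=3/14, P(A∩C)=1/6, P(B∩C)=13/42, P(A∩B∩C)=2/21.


P(A∪B∪C) = P(A)+P(B)+P(C) - P(AB)-P(AC)-P(BC) + P(ABC)
= 10/21+11/21+25/42 - 3/14-1/6-13/42 + 2/21
= 1

1


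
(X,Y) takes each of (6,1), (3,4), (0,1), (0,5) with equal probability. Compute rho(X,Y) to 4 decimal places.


Cov(X,Y) = -1.6875, Var(X) = 6.1875, Var(Y) = 3.1875
rho = Cov/(sqrt(VarX)*sqrt(VarY)) = -0.3800

-0.3800


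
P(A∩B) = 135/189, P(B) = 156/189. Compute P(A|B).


P(A|B) = P(A∩B)/P(B) = (135/189)/(156/189) = 135/156 = 45/52

45/52


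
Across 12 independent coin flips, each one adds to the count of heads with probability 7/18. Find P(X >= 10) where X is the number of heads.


P(X>=10) = P(X=10) + P(X=11) + P(X=12)
= 375974556419/192805230237696 + 21750594173/96402615118848 + 13841287201/1156831381426176
= 2530695755791/1156831381426176

2530695755791/1156831381426176


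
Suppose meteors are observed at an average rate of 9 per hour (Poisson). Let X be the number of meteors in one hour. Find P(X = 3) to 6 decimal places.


P(X=3) = e^(-9) * 9^3 / 3!
≈ 0.0001234098041 * 729 / 6
≈ 0.014994

0.014994


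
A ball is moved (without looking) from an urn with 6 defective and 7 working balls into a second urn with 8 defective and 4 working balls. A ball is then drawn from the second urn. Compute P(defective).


P(transfer defective) = 6/13; P(transfer working) = 7/13
If defective transferred: Urn II has 9 defective of 13, so P(defective|defective moved) = 9/13
If working transferred: Urn II has 8 defective of 13, so P(defective|working moved) = 8/13
By total probability: P(defective) = 6/13*9/13 + 7/13*8/13 = 110/169

110/169


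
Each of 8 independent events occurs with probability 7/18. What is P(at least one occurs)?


P(at least one) = 1 - P(none)
P(none) = (1 - 7/18)^8 = (11/18)^8 = 214358881/11019960576
P(at least one) = 1 - 214358881/11019960576 = 10805601695/11019960576

10805601695/11019960576


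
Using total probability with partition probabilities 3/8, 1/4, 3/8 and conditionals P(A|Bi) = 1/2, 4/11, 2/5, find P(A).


P(A) = P(A|B1)P(B1) + P(A|B2)P(B2) + P(A|B3)P(B3)
= 1/2*3/8 + 4/11*1/4 + 2/5*3/8
= 3/16 + 1/11 + 3/20 = 377/880

377/880


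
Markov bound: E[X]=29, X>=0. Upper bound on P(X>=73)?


Markov: P(X >= a) <= E[X]/a
P(X >= 73) <= 29/73

29/73


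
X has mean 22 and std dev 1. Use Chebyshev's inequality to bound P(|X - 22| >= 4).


k = 4/1 = 4
Chebyshev: P(|X-mu| >= k*sigma) <= 1/k^2 = 1/4^2 = 1/16

1/16


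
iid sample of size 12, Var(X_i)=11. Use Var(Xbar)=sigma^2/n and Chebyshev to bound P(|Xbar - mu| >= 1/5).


Var(Xbar) = Var(X)/n = 11/12
Chebyshev: P(|Xbar-mu| >= 1/5) <= Var(Xbar)/(1/5)^2 = (11/12)/(1/25) = 275/12
Bound exceeds 1, so trivial bound: 1

1


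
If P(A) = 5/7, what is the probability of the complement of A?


P(A') = 1 - P(A) = 1 - 5/7 = 2/7

2/7


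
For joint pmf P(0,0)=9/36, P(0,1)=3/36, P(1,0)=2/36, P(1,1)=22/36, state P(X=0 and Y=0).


Read from table: P(X=0, Y=0) = 9/36 = 1/4

1/4


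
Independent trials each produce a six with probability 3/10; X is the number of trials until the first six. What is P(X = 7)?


P(X=7) = (1-p)^6 * p = (7/10)^6 * 3/10
= 117649/1000000 * 3/10 = 352947/10000000

352947/10000000


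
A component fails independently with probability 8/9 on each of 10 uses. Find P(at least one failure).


P(at least one) = 1 - P(none)
P(none) = (1 - 8/9)^10 = (1/9)^10 = 1/3486784401
P(at least one) = 1 - 1/3486784401 = 3486784400/3486784401

3486784400/3486784401


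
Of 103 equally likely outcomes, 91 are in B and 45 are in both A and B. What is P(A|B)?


P(A|B) = P(A∩B)/P(B) = (45/103)/(91/103) = 45/91

45/91


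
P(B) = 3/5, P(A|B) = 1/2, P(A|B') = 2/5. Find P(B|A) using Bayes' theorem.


P(A) = P(A|B)P(B) + P(A|B')P(B') = 1/2*3/5 + 2/5*2/5 = 23/50
P(B|A) = P(A|B)P(B)/P(A) = (3/10)/(23/50) = 15/23

15/23


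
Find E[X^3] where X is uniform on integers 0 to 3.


E[X^3] = (1/4) * sum(x^3 for x=0..3)
= 36/4 = 9

9


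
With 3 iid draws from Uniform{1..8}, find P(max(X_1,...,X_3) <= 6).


P(max <= 6) = P(all X_i <= 6) = (P(X_1 <= 6))^3
= (6/8)^3 = (3/4)^3 = 27/64

27/64


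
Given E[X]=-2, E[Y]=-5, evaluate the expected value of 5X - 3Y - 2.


E[5X - 3Y - 2] = 5*E[X] - 3*E[Y] - 2
= (5)*(-2) + (-3)*(-5) + (-2)
= -10 + 15 - 2 = 3

3


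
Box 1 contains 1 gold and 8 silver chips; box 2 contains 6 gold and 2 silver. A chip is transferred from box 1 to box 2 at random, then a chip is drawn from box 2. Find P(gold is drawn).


P(transfer gold) = 1/9; P(transfer silver) = 8/9
If gold transferred: Urn II has 7 gold of 9, so P(gold|gold moved) = 7/9
If silver transferred: Urn II has 6 gold of 9, so P(gold|silver moved) = 2/3
By total probability: P(gold) = 1/9*7/9 + 8/9*2/3 = 55/81

55/81


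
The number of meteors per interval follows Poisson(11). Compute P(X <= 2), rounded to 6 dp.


P(X<=2) = e^(-11)*11^0/0! + e^(-11)*11^1/1! + e^(-11)*11^2/2!
≈ 0.0000167017 + 0.0001837187 + 0.0010104529
= 0.0012108733
≈ 0.001211

0.001211


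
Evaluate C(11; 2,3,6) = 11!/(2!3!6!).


11! = 39916800
Denominator: 2!=2 * 3!=6 * 6!=720
Coefficient = 39916800 / 8640 = 4620

4620


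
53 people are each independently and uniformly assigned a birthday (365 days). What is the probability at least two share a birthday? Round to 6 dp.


P(all different) = prod((365-i)/365 for i=0..52) = 0.018862
P(at least one match) = 1 - 0.018862 = 0.981138

0.981138


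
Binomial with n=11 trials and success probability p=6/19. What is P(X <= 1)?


P(X<=1) = P(X=0) + P(X=1)
= 1792160394037/116490258898219 + 9098660462034/116490258898219
= 10890820856071/116490258898219

10890820856071/116490258898219


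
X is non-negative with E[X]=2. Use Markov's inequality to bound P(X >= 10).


Markov: P(X >= a) <= E[X]/a
P(X >= 10) <= 2/10 = 1/5

1/5


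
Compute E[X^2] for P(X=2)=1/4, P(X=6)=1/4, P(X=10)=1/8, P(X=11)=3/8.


E[X^2] = sum(g(x)*P(x))
= 4*1/4 + 36*1/4 + 100*1/8 + 121*3/8
= 543/8

543/8


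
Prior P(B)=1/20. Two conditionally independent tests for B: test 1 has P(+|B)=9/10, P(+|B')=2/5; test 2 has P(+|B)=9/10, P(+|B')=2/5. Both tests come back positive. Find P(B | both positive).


After test 1: P(+) = 9/10*1/20 + 2/5*19/20 = 17/40
P(B|+) = (9/200)/(17/40) = 9/85
After test 2 (use post1 as new prior): P(+) = 9/10*9/85 + 2/5*76/85 = 77/170
P(B|+,+) = (81/850)/(77/170) = 81/385

81/385


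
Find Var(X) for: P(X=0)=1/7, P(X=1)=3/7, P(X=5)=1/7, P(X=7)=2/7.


E[X] = 22/7, E[X^2] = 18
Var(X) = E[X^2] - (E[X])^2 = 18 - (22/7)^2 = 398/49

398/49


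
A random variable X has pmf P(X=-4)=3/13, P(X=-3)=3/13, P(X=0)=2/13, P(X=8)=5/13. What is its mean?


E[X] = sum(x * P(x))
= -4*3/13 - 3*3/13 + 0*2/13 + 8*5/13
= 19/13

19/13


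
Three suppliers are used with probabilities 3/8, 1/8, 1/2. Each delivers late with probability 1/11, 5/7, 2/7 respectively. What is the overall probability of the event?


P(A) = P(A|B1)P(B1) + P(A|B2)P(B2) + P(A|B3)P(B3)
= 1/11*3/8 + 5/7*1/8 + 2/7*1/2
= 3/88 + 5/56 + 1/7 = 41/154

41/154


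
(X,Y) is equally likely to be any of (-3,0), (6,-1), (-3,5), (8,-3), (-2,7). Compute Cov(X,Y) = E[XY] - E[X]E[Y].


E[X]=6/5, E[Y]=8/5, E[XY]=-59/5
Cov(X,Y) = E[XY] - E[X]E[Y] = -59/5 - 6/5*8/5 = -343/25

-343/25


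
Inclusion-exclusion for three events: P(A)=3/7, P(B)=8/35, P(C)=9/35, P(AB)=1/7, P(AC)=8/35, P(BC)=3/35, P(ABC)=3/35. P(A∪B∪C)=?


P(A∪B∪C) = P(A)+P(B)+P(C) - P(AB)-P(AC)-P(BC) + P(ABC)
= 3/7+8/35+9/35 - 1/7-8/35-3/35 + 3/35
= 19/35

19/35


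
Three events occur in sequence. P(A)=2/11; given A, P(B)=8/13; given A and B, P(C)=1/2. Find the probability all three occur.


P(A∩B∩C) = P(A) * P(B|A) * P(C|A∩B)
= 2/11 * 8/13 * 1/2
= 16/143 * 1/2 = 8/143

8/143


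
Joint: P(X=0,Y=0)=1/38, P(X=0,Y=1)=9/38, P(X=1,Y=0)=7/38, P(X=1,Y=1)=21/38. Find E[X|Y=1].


P(Y=1) = 30/38
E[X|Y=1] = (0*9 + 1*21)/30 = 21/30 = 7/10

7/10


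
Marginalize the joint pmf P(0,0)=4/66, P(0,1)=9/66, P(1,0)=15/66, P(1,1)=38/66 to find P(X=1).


P(X=1) = P(1,0)+P(1,1) = 15/66 + 38/66 = 53/66

53/66


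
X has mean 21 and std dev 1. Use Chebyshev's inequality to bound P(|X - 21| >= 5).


k = 5/1 = 5
Chebyshev: P(|X-mu| >= k*sigma) <= 1/k^2 = 1/5^2 = 1/25

1/25


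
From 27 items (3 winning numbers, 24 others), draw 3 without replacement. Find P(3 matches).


P(X=3) = C(3,3)*C(24,0) / C(27,3)
= 1*1 / 2925
= 1/2925

1/2925


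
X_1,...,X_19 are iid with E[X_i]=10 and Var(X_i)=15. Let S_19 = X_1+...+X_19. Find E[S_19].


E[S_n] = n*E[X_1] = 19*10 = 190

190


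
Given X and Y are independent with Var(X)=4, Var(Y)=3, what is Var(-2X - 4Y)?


Independence => Cov(X,Y)=0
Var(-2X - 4Y) = (-2)^2*Var(X) + (-4)^2*Var(Y)
= 4*4 + 16*3 = 64

64


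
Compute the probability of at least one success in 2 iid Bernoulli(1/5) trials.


P(at least one) = 1 - P(none)
P(none) = (1 - 1/5)^2 = (4/5)^2 = 16/25
P(at least one) = 1 - 16/25 = 9/25

9/25


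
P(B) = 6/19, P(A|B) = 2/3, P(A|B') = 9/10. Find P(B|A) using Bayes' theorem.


P(A) = P(A|B)P(B) + P(A|B')P(B') = 2/3*6/19 + 9/10*13/19 = 157/190
P(B|A) = P(A|B)P(B)/P(A) = (4/19)/(157/190) = 40/157

40/157


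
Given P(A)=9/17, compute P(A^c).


P(A') = 1 - P(A) = 1 - 9/17 = 8/17

8/17


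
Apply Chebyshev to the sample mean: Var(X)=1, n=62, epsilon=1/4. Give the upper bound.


Var(Xbar) = Var(X)/n = 1/62
Chebyshev: P(|Xbar-mu| >= 1/4) <= Var(Xbar)/(1/4)^2 = (1/62)/(1/16) = 8/31

8/31


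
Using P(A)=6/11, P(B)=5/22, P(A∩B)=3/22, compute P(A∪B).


P(A∪B) = P(A) + P(B) - P(A∩B)
= 6/11 + 5/22 - 3/22 = 7/11

7/11


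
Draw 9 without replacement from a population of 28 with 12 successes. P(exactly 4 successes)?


P(X=4) = C(12,4)*C(16,5) / C(28,9)
= 495*4368 / 6906900
= 2162160/6906900 = 36/115

36/115


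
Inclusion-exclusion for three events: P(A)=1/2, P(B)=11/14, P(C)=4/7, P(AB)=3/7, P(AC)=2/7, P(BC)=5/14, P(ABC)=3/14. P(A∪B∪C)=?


P(A∪B∪C) = P(A)+P(B)+P(C) - P(AB)-P(AC)-P(BC) + P(ABC)
= 1/2+11/14+4/7 - 3/7-2/7-5/14 + 3/14
= 1

1


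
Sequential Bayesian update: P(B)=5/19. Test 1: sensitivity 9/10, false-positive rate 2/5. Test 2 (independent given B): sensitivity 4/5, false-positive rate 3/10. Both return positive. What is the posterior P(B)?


After test 1: P(+) = 9/10*5/19 + 2/5*14/19 = 101/190
P(B|+) = (9/38)/(101/190) = 45/101
After test 2 (use post1 as new prior): P(+) = 4/5*45/101 + 3/10*56/101 = 264/505
P(B|+,+) = (36/101)/(264/505) = 15/22

15/22


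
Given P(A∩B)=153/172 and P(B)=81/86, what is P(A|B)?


P(A|B) = P(A∩B)/P(B) = (153/172)/(162/172) = 153/162 = 17/18

17/18


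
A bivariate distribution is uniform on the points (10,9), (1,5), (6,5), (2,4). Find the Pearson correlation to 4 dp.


Cov(X,Y) = 5.9375, Var(X) = 12.6875, Var(Y) = 3.6875
rho = Cov/(sqrt(VarX)*sqrt(VarY)) = 0.8681

0.8681


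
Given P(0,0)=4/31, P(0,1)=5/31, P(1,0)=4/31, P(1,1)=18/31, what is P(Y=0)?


P(Y=0) = P(0,0)+P(1,0) = 4/31 + 4/31 = 8/31

8/31


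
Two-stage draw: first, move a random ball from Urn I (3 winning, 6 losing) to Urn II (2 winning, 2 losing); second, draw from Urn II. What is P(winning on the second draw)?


P(transfer winning) = 3/9 = 1/3; P(transfer losing) = 2/3
If winning transferred: Urn II has 3 winning of 5, so P(winning|winning moved) = 3/5
If losing transferred: Urn II has 2 winning of 5, so P(winning|losing moved) = 2/5
By total probability: P(winning) = 1/3*3/5 + 2/3*2/5 = 7/15

7/15


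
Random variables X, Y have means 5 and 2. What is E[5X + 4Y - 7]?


E[5X + 4Y - 7] = 5*E[X] + 4*E[Y] - 7
= (5)*(5) + (4)*(2) + (-7)
= 25 + 8 - 7 = 26

26


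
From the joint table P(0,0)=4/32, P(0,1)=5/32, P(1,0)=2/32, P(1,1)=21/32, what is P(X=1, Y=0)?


Read from table: P(X=1, Y=0) = 2/32 = 1/16

1/16


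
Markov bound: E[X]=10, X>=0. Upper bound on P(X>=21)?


Markov: P(X >= a) <= E[X]/a
P(X >= 21) <= 10/21

10/21


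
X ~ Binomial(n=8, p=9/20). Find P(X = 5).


P(X=5) = C(8,5) * p^5 * (1-p)^3
= 56 * 59049/3200000 * 1331/8000
= 550159533/3200000000

550159533/3200000000


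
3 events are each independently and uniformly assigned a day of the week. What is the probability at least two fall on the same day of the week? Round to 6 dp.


P(all different) = prod((7-i)/7 for i=0..2) = 0.612245
P(at least one match) = 1 - 0.612245 = 0.387755

0.387755


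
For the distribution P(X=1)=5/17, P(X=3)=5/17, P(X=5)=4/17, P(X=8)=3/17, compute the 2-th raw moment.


E[X^2] = sum(x^2 * P(x))
= 1*5/17 + 9*5/17 + 25*4/17 + 64*3/17
= 342/17

342/17


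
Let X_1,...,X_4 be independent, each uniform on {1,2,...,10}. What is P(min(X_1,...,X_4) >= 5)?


P(min >= 5) = P(all X_i >= 5) = (P(X_1 >= 5))^4
= (6/10)^4 = (3/5)^4 = 81/625

81/625


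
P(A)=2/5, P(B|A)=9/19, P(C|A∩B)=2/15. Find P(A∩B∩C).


P(A∩B∩C) = P(A) * P(B|A) * P(C|A∩B)
= 2/5 * 9/19 * 2/15
= 18/95 * 2/15 = 12/475

12/475


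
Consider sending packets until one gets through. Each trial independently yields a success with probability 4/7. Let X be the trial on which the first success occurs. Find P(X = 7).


P(X=7) = (1-p)^6 * p = (3/7)^6 * 4/7
= 729/117649 * 4/7 = 2916/823543

2916/823543


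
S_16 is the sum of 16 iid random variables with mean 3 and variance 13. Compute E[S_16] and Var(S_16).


E[S_n] = n*mu = 16*3 = 48
Var(S_n) = n*sigma^2 = 16*13 = 208

E[S_16]=48, Var(S_16)=208


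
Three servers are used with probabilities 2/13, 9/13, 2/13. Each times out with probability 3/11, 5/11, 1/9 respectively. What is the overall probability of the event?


P(A) = P(A|B1)P(B1) + P(A|B2)P(B2) + P(A|B3)P(B3)
= 3/11*2/13 + 5/11*9/13 + 1/9*2/13
= 6/143 + 45/143 + 2/117 = 37/99

37/99


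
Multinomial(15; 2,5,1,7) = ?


15! = 1307674368000
Denominator: 2!=2 * 5!=120 * 1!=1 * 7!=5040
Coefficient = 1307674368000 / 1209600 = 1081080

1081080


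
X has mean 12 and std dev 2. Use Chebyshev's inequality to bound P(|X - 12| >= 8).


k = 8/2 = 4
Chebyshev: P(|X-mu| >= k*sigma) <= 1/k^2 = 1/4^2 = 1/16

1/16


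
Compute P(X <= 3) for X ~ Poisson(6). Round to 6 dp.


P(X<=3) = e^(-6)*6^0/0! + e^(-6)*6^1/1! + e^(-6)*6^2/2! + e^(-6)*6^3/3!
≈ 0.0024787522 + 0.0148725131 + 0.0446175392 + 0.0892350784
= 0.1512038829
≈ 0.151204

0.151204


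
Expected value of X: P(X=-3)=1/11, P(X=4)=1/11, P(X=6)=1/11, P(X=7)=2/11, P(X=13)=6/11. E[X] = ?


E[X] = sum(x * P(x))
= -3*1/11 + 4*1/11 + 6*1/11 + 7*2/11 + 13*6/11
= 9

9


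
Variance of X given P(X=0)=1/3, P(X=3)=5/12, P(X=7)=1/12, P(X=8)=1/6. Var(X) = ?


E[X] = 19/6, E[X^2] = 37/2
Var(X) = E[X^2] - (E[X])^2 = 37/2 - (19/6)^2 = 305/36

305/36


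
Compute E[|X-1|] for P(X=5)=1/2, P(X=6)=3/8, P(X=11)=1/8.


E[|X-1|] = sum(g(x)*P(x))
= 4*1/2 + 5*3/8 + 10*1/8
= 41/8

41/8


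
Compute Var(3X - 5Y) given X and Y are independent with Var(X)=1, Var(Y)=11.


Independence => Cov(X,Y)=0
Var(3X - 5Y) = 3^2*Var(X) + (-5)^2*Var(Y)
= 9*1 + 25*11 = 284

284


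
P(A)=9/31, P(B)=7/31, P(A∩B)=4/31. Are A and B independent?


P(A)*P(B) = 9/31*7/31 = 63/961
P(A∩B) = 4/31 != 63/961, so not independent

No, A and B are not independent


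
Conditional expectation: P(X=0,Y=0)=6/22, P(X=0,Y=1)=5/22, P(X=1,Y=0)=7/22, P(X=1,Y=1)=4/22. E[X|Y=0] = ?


P(Y=0) = 13/22
E[X|Y=0] = (0*6 + 1*7)/13 = 7/13

7/13


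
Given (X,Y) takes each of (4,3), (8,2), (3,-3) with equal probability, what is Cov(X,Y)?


E[X]=5, E[Y]=2/3, E[XY]=19/3
Cov(X,Y) = E[XY] - E[X]E[Y] = 19/3 - 5*2/3 = 3

3


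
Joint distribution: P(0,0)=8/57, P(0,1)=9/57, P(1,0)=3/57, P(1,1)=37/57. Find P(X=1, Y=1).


Read from table: P(X=1, Y=1) = 37/57

37/57


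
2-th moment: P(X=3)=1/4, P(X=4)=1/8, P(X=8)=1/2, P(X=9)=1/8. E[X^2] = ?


E[X^2] = sum(x^2 * P(x))
= 9*1/4 + 16*1/8 + 64*1/2 + 81*1/8
= 371/8

371/8


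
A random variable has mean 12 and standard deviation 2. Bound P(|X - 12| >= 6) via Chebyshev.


k = 6/2 = 3
Chebyshev: P(|X-mu| >= k*sigma) <= 1/k^2 = 1/3^2 = 1/9

1/9
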